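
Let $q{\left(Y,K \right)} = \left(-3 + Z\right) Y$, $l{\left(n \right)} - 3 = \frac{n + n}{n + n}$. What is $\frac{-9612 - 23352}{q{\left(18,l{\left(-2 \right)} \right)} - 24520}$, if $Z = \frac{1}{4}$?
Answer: $\frac{65928}{49139} \approx 1.3417$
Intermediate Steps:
$Z = \frac{1}{4} \approx 0.25$
$l{\left(n \right)} = 4$ ($l{\left(n \right)} = 3 + \frac{n + n}{n + n} = 3 + \frac{2 n}{2 n} = 3 + 2 n \frac{1}{2 n} = 3 + 1 = 4$)
$q{\left(Y,K \right)} = - \frac{11 Y}{4}$ ($q{\left(Y,K \right)} = \left(-3 + \frac{1}{4}\right) Y = - \frac{11 Y}{4}$)
$\frac{-9612 - 23352}{q{\left(18,l{\left(-2 \right)} \right)} - 24520} = \frac{-9612 - 23352}{\left(- \frac{11}{4}\right) 18 - 24520} = - \frac{32964}{- \frac{99}{2} - 24520} = - \frac{32964}{- \frac{49139}{2}} = \left(-32964\right) \left(- \frac{2}{49139}\right) = \frac{65928}{49139}$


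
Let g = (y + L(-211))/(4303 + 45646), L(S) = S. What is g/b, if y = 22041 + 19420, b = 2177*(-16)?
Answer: -20625/869911784 ≈ -2.3709e-5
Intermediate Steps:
b = -34832
y = 41461
g = 41250/49949 (g = (41461 - 211)/(4303 + 45646) = 41250/49949 ≈ 0.82584)
g/b = (41250/49949)/(-34832) = (41250/49949)*(-1/34832) = -20625/869911784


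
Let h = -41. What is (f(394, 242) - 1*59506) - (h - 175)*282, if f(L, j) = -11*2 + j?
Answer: 1626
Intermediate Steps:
f(L, j) = -22 + j
(f(394, 242) - 1*59506) - (h - 175)*282 = ((-22 + 242) - 1*59506) - (-41 - 175)*282 = (220 - 59506) - (-216)*282 = -59286 - 1*(-60912) = -59286 + 60912 = 1626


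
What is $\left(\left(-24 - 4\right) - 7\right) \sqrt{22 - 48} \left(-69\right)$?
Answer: $2415 i \sqrt{26} \approx 12314.0 i$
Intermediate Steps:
$\left(\left(-24 - 4\right) - 7\right) \sqrt{22 - 48} \left(-69\right) = \left(-28 - 7\right) \sqrt{-26} \left(-69\right) = - 35 i \sqrt{26} \left(-69\right) = 2415 i \sqrt{26}$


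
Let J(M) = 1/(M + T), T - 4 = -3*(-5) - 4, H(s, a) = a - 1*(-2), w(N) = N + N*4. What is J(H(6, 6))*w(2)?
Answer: 10/23 ≈ 0.43478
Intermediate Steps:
w(N) = 5*N (w(N) = N + 4*N = 5*N)
H(s, a) = 2 + a (H(s, a) = a + 2 = 2 + a)
T = 15 (T = 4 + (-3*(-5) - 4) = 4 + (15 - 4) = 4 + 11 = 15)
J(M) = 1/(15 + M) (J(M) = 1/(M + 15) = 1/(15 + M))
J(H(6, 6))*w(2) = (5*2)/(15 + (2 + 6)) = 10/(15 + 8) = 10/23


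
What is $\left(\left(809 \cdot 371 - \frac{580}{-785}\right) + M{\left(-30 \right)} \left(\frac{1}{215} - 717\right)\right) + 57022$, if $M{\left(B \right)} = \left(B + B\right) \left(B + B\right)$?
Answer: $- \frac{15014369261}{6751} \approx -2.224 \cdot 10^{6}$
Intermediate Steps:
$M{\left(B \right)} = 4 B^{2}$ ($M{\left(B \right)} = 2 B 2 B = 4 B^{2}$)
$\left(\left(809 \cdot 371 - \frac{580}{-785}\right) + M{\left(-30 \right)} \left(\frac{1}{215} - 717\right)\right) + 57022 = \left(\left(809 \cdot 371 - \frac{580}{-785}\right) + 4 \left(-30\right)^{2} \left(\frac{1}{215} - 717\right)\right) + 57022 = \left(\left(300139 - - \frac{116}{157}\right) + 4 \cdot 900 \left(\frac{1}{215} - 717\right)\right) + 57022 = \left(\left(300139 + \frac{116}{157}\right) + 3600 \left(- \frac{154154}{215}\right)\right) + 57022 = \left(\frac{47121939}{157} - \frac{110990880}{43}\right) + 57022 = - \frac{15399324783}{6751} + 57022 = - \frac{15014369261}{6751}$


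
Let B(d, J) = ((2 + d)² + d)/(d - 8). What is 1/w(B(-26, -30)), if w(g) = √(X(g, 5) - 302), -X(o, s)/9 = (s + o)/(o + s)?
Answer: -I*√311/311 ≈ -0.056705*I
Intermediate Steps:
X(o, s) = -9 (X(o, s) = -9*(s + o)/(o + s) = -9*(o + s)/(o + s) = -9*1 = -9)
B(d, J) = (d + (2 + d)²)/(-8 + d)
w(g) = I*√311 (w(g) = √(-9 - 302) = √(-311) = I*√311)
1/w(B(-26, -30)) = 1/(I*√311) = -I*√311/311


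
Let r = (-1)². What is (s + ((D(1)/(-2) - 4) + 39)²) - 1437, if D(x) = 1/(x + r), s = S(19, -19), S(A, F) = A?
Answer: -3367/16 ≈ -210.44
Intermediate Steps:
r = 1
s = 19
D(x) = 1/(1 + x) (D(x) = 1/(x + 1) = 1/(1 + x))
(s + ((D(1)/(-2) - 4) + 39)²) - 1437 = (19 + ((1/((-2)*(1 + 1)) - 4) + 39)²) - 1437 = (19 + ((-½/2 - 4) + 39)²) - 1437 = (19 + ((-½*½ - 4) + 39)²) - 1437 = (19 + ((-¼ - 4) + 39)²) - 1437 = (19 + (-17/4 + 39)²) - 1437 = (19 + (139/4)²) - 1437 = (19 + 19321/16) - 1437 = 19625/16 - 1437 = -3367/16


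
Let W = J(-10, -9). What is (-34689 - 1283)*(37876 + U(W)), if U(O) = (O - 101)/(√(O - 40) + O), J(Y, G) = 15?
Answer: -34057246412/25 - 1546796*I/25 ≈ -1.3623e+9 - 61872.0*I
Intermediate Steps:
W = 15
U(O) = (-101 + O)/(O + √(-40 + O)) (U(O) = (-101 + O)/(√(-40 + O) + O) = (-101 + O)/(O + √(-40 + O)))
(-34689 - 1283)*(37876 + U(W)) = (-34689 - 1283)*(37876 + (-101 + 15)/(15 + √(-40 + 15))) = -35972*(37876 - 86/(15 + √(-25))) = -35972*(37876 - 86/(15 + 5*I)) = -35972*(37876 + ((15 - 5*I)/250)*(-86)) = -35972*(37876 - 43*(15 - 5*I)/125) = -1362475472 + 1546796*(15 - 5*I)/125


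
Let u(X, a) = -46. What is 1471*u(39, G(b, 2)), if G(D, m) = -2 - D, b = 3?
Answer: -67666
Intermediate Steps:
1471*u(39, G(b, 2)) = 1471*(-46) = -67666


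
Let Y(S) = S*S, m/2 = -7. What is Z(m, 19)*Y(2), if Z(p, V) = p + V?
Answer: 20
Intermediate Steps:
m = -14 (m = 2*(-7) = -14)
Y(S) = S²
Z(p, V) = V + p
Z(m, 19)*Y(2) = (19 - 14)*2² = 5*4 = 20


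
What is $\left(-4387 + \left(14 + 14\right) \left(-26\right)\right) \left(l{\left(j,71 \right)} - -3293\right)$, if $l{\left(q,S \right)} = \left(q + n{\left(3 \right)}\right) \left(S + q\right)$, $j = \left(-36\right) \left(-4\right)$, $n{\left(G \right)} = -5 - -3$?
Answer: $-173004645$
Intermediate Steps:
$n{\left(G \right)} = -2$ ($n{\left(G \right)} = -5 + 3 = -2$)
$j = 144$
$l{\left(q,S \right)} = \left(-2 + q\right) \left(S + q\right)$ ($l{\left(q,S \right)} = \left(q - 2\right) \left(S + q\right) = \left(-2 + q\right) \left(S + q\right)$)
$\left(-4387 + \left(14 + 14\right) \left(-26\right)\right) \left(l{\left(j,71 \right)} - -3293\right) = \left(-4387 + \left(14 + 14\right) \left(-26\right)\right) \left(\left(144^{2} - 142 - 288 + 71 \cdot 144\right) - -3293\right) = \left(-4387 + 28 \left(-26\right)\right) \left(\left(20736 - 142 - 288 + 10224\right) + 3293\right) = \left(-4387 - 728\right) \left(30530 + 3293\right) = \left(-5115\right) 33823 = -173004645$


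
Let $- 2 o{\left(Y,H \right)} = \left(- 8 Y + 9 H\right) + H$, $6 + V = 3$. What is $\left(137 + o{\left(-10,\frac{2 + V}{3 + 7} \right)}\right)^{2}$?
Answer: $\frac{38025}{4} \approx 9506.3$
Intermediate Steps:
$V = -3$ ($V = -6 + 3 = -3$)
$o{\left(Y,H \right)} = - 5 H + 4 Y$ ($o{\left(Y,H \right)} = - \frac{\left(- 8 Y + 9 H\right) + H}{2} = - \frac{- 8 Y + 10 H}{2} = - 5 H + 4 Y$)
$\left(137 + o{\left(-10,\frac{2 + V}{3 + 7} \right)}\right)^{2} = \left(137 - \left(40 + 5 \frac{2 - 3}{3 + 7}\right)\right)^{2} = \left(137 - \left(40 + 5 \left(- \frac{1}{10}\right)\right)\right)^{2} = \left(137 - \left(40 + 5 \left(\left(-1\right) \frac{1}{10}\right)\right)\right)^{2} = \left(137 - \frac{79}{2}\right)^{2} = \left(\frac{195}{2}\right)^{2} = \frac{38025}{4}$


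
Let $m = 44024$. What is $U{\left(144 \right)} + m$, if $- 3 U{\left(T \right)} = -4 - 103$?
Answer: $\frac{132179}{3} \approx 44060.0$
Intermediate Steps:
$U{\left(T \right)} = \frac{107}{3}$ ($U{\left(T \right)} = - \frac{-4 - 103}{3} = \left(- \frac{1}{3}\right) \left(-107\right) = \frac{107}{3}$)
$U{\left(144 \right)} + m = \frac{107}{3} + 44024 = \frac{132179}{3}$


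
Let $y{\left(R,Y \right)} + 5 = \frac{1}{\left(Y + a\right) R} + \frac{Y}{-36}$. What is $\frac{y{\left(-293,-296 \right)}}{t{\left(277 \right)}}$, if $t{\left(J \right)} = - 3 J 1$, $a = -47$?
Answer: $- \frac{2914480}{751632021} \approx -0.0038775$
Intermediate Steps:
$y{\left(R,Y \right)} = -5 - \frac{Y}{36} + \frac{1}{R \left(-47 + Y\right)}$ ($y{\left(R,Y \right)} = -5 + \left(\frac{1}{\left(Y - 47\right) R} + \frac{Y}{-36}\right) = -5 + \left(\frac{1}{\left(-47 + Y\right) R} + Y \left(- \frac{1}{36}\right)\right) = -5 - \left(\frac{Y}{36} - \frac{1}{R \left(-47 + Y\right)}\right) = -5 - \frac{Y}{36} + \frac{1}{R \left(-47 + Y\right)}$)
$t{\left(J \right)} = - 3 J$
$\frac{y{\left(-293,-296 \right)}}{t{\left(277 \right)}} = \frac{\frac{1}{36} \frac{1}{-293} \frac{1}{-47 - 296} \left(36 + 8460 \left(-293\right) - - 293 \left(-296\right)^{2} - \left(-38969\right) \left(-296\right)\right)}{\left(-3\right) 277} = \frac{\frac{1}{36} \left(- \frac{1}{293}\right) \frac{1}{-343} \left(36 - 2478780 - \left(-293\right) 87616 - 11534824\right)}{-831} = \frac{1}{36} \left(- \frac{1}{293}\right) \left(- \frac{1}{343}\right) \left(36 - 2478780 + 25671488 - 11534824\right) \left(- \frac{1}{831}\right) = \frac{1}{36} \left(- \frac{1}{293}\right) \left(- \frac{1}{343}\right) 11657920 \left(- \frac{1}{831}\right) = \frac{2914480}{904491} \left(- \frac{1}{831}\right) = - \frac{2914480}{751632021}$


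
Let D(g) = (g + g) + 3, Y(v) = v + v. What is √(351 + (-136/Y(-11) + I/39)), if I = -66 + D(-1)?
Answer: 2*√96789/33 ≈ 18.855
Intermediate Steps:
Y(v) = 2*v
D(g) = 3 + 2*g (D(g) = 2*g + 3 = 3 + 2*g)
I = -65 (I = -66 + (3 + 2*(-1)) = -66 + (3 - 2) = -66 + 1 = -65)
√(351 + (-136/Y(-11) + I/39)) = √(351 + (-136/(2*(-11)) - 65/39)) = √(351 + (-136/(-22) - 65*1/39)) = √(351 + (-136*(-1/22) - 5/3)) = √(351 + (68/11 - 5/3)) = √(351 + 149/33) = √(11732/33) = 2*√96789/33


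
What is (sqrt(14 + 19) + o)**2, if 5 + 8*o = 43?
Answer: 889/16 + 19*sqrt(33)/2 ≈ 110.14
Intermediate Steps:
o = 19/4 (o = -5/8 + (1/8)*43 = -5/8 + 43/8 = 19/4 ≈ 4.7500)
(sqrt(14 + 19) + o)**2 = (sqrt(14 + 19) + 19/4)**2 = (sqrt(33) + 19/4)**2 = (19/4 + sqrt(33))**2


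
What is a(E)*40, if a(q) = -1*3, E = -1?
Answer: -120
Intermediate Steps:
a(q) = -3
a(E)*40 = -3*40 = -120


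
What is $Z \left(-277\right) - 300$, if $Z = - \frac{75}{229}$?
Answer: $- \frac{47925}{229} \approx -209.28$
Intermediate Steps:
$Z = - \frac{75}{229}$ ($Z = \left(-75\right) \frac{1}{229} = - \frac{75}{229} \approx -0.32751$)
$Z \left(-277\right) - 300 = \left(- \frac{75}{229}\right) \left(-277\right) - 300 = \frac{20775}{229} - 300 = - \frac{47925}{229}$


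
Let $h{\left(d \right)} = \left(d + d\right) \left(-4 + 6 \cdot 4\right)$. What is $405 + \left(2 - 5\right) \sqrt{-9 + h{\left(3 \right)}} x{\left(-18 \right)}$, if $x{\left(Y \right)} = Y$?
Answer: $405 + 54 \sqrt{111} \approx 973.93$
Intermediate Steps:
$h{\left(d \right)} = 40 d$ ($h{\left(d \right)} = 2 d \left(-4 + 24\right) = 2 d 20 = 40 d$)
$405 + \left(2 - 5\right) \sqrt{-9 + h{\left(3 \right)}} x{\left(-18 \right)} = 405 + \left(2 - 5\right) \sqrt{-9 + 40 \cdot 3} \left(-18\right) = 405 + - 3 \sqrt{-9 + 120} \left(-18\right) = 405 + - 3 \sqrt{111} \left(-18\right) = 405 + 54 \sqrt{111}$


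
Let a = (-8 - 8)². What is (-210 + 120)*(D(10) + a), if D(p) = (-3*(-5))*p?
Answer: -36540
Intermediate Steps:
D(p) = 15*p
a = 256 (a = (-16)² = 256)
(-210 + 120)*(D(10) + a) = (-210 + 120)*(15*10 + 256) = -90*(150 + 256) = -90*406 = -36540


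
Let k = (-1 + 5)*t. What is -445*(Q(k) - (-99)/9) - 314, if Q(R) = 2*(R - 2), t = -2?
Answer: 3691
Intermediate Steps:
k = -8 (k = (-1 + 5)*(-2) = 4*(-2) = -8)
Q(R) = -4 + 2*R (Q(R) = 2*(-2 + R) = -4 + 2*R)
-445*(Q(k) - (-99)/9) - 314 = -445*((-4 + 2*(-8)) - (-99)/9) - 314 = -445*((-4 - 16) - (-99)/9) - 314 = -445*(-20 - 9*(-11/9)) - 314 = -445*(-20 + 11) - 314 = -445*(-9) - 314 = 4005 - 314 = 3691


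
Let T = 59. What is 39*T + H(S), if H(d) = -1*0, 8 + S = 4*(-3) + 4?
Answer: 2301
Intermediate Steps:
S = -16 (S = -8 + (4*(-3) + 4) = -8 + (-12 + 4) = -8 - 8 = -16)
H(d) = 0
39*T + H(S) = 39*59 + 0 = 2301 + 0 = 2301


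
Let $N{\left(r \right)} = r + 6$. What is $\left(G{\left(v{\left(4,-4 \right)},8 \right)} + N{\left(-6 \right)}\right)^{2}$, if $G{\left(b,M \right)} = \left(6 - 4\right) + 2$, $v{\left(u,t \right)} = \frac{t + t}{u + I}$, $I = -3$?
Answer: $16$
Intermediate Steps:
$N{\left(r \right)} = 6 + r$
$v{\left(u,t \right)} = \frac{2 t}{-3 + u}$ ($v{\left(u,t \right)} = \frac{t + t}{u - 3} = \frac{2 t}{-3 + u}$)
$G{\left(b,M \right)} = 4$ ($G{\left(b,M \right)} = 2 + 2 = 4$)
$\left(G{\left(v{\left(4,-4 \right)},8 \right)} + N{\left(-6 \right)}\right)^{2} = \left(4 + \left(6 - 6\right)\right)^{2} = \left(4 + 0\right)^{2} = 4^{2} = 16$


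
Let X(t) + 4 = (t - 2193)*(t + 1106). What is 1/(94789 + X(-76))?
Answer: -1/2242285 ≈ -4.4597e-7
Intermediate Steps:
X(t) = -4 + (-2193 + t)*(1106 + t) (X(t) = -4 + (t - 2193)*(t + 1106) = -4 + (-2193 + t)*(1106 + t))
1/(94789 + X(-76)) = 1/(94789 + (-2425462 + (-76)² - 1087*(-76))) = 1/(94789 + (-2425462 + 5776 + 82612)) = 1/(94789 - 2337074) = 1/(-2242285) = -1/2242285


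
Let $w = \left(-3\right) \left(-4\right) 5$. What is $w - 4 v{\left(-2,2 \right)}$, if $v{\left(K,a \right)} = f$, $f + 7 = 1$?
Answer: $84$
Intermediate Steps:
$w = 60$ ($w = 12 \cdot 5 = 60$)
$f = -6$ ($f = -7 + 1 = -6$)
$v{\left(K,a \right)} = -6$
$w - 4 v{\left(-2,2 \right)} = 60 - -24 = 60 + 24 = 84$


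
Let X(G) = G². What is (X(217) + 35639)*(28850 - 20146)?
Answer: 720064512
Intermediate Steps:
(X(217) + 35639)*(28850 - 20146) = (217² + 35639)*(28850 - 20146) = (47089 + 35639)*8704 = 82728*8704 = 720064512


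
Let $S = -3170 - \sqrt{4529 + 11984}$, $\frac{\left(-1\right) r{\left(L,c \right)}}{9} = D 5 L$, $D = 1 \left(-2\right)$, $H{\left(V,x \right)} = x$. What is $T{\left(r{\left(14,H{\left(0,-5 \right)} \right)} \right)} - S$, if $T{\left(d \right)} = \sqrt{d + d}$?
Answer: $3170 + 6 \sqrt{70} + 7 \sqrt{337} \approx 3348.7$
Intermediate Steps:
$D = -2$
$r{\left(L,c \right)} = 90 L$ ($r{\left(L,c \right)} = - 9 \left(-2\right) 5 L = - 9 \left(- 10 L\right) = 90 L$)
$T{\left(d \right)} = \sqrt{2} \sqrt{d}$ ($T{\left(d \right)} = \sqrt{2 d} = \sqrt{2} \sqrt{d}$)
$S = -3170 - 7 \sqrt{337}$ ($S = -3170 - \sqrt{16513} = -3170 - 7 \sqrt{337} \approx -3298.5$)
$T{\left(r{\left(14,H{\left(0,-5 \right)} \right)} \right)} - S = \sqrt{2} \sqrt{90 \cdot 14} - \left(-3170 - 7 \sqrt{337}\right) = \sqrt{2} \sqrt{1260} + \left(3170 + 7 \sqrt{337}\right) = \sqrt{2} \cdot 6 \sqrt{35} + \left(3170 + 7 \sqrt{337}\right) = 6 \sqrt{70} + \left(3170 + 7 \sqrt{337}\right) = 3170 + 6 \sqrt{70} + 7 \sqrt{337}$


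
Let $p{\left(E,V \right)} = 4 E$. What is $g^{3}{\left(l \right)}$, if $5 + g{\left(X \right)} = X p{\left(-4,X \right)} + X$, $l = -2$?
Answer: $15625$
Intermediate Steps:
$g{\left(X \right)} = -5 - 15 X$ ($g{\left(X \right)} = -5 + \left(X 4 \left(-4\right) + X\right) = -5 + \left(X \left(-16\right) + X\right) = -5 + \left(- 16 X + X\right) = -5 - 15 X$)
$g^{3}{\left(l \right)} = \left(-5 - -30\right)^{3} = \left(-5 + 30\right)^{3} = 25^{3} = 15625$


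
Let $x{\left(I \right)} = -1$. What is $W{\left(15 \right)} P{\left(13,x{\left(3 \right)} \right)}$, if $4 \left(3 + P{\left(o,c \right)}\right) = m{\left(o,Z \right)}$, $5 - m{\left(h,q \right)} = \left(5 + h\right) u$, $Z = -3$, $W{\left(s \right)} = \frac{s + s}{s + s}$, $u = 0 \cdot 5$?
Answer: $- \frac{7}{4} \approx -1.75$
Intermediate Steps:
$u = 0$
$W{\left(s \right)} = 1$ ($W{\left(s \right)} = \frac{2 s}{2 s} = 2 s \frac{1}{2 s} = 1$)
$m{\left(h,q \right)} = 5$ ($m{\left(h,q \right)} = 5 - \left(5 + h\right) 0 = 5 - 0 = 5 + 0 = 5$)
$P{\left(o,c \right)} = - \frac{7}{4}$ ($P{\left(o,c \right)} = -3 + \frac{1}{4} \cdot 5 = -3 + \frac{5}{4} = - \frac{7}{4}$)
$W{\left(15 \right)} P{\left(13,x{\left(3 \right)} \right)} = 1 \left(- \frac{7}{4}\right) = - \frac{7}{4}$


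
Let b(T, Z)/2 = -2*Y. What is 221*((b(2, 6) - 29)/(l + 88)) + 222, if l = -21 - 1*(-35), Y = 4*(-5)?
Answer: 665/2 ≈ 332.50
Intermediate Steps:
Y = -20
b(T, Z) = 80 (b(T, Z) = 2*(-2*(-20)) = 2*40 = 80)
l = 14 (l = -21 + 35 = 14)
221*((b(2, 6) - 29)/(l + 88)) + 222 = 221*((80 - 29)/(14 + 88)) + 222 = 221*(51/102) + 222 = 221*(51*(1/102)) + 222 = 221*(½) + 222 = 221/2 + 222 = 665/2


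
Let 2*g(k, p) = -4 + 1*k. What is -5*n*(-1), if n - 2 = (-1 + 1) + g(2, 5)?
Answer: 5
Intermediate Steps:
g(k, p) = -2 + k/2 (g(k, p) = (-4 + 1*k)/2 = (-4 + k)/2 = -2 + k/2)
n = 1 (n = 2 + ((-1 + 1) + (-2 + (½)*2)) = 2 + (0 + (-2 + 1)) = 2 + (0 - 1) = 2 - 1 = 1)
-5*n*(-1) = -5*1*(-1) = -5*(-1) = 5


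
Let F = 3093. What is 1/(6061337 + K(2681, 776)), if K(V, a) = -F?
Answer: 1/6058244 ≈ 1.6506e-7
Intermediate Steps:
K(V, a) = -3093 (K(V, a) = -1*3093 = -3093)
1/(6061337 + K(2681, 776)) = 1/(6061337 - 3093) = 1/6058244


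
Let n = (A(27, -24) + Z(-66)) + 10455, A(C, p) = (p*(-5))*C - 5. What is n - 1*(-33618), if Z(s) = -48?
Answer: 47260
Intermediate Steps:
A(C, p) = -5 - 5*C*p (A(C, p) = (-5*p)*C - 5 = -5*C*p - 5 = -5 - 5*C*p)
n = 13642 (n = ((-5 - 5*27*(-24)) - 48) + 10455 = ((-5 + 3240) - 48) + 10455 = (3235 - 48) + 10455 = 3187 + 10455 = 13642)
n - 1*(-33618) = 13642 - 1*(-33618) = 13642 + 33618 = 47260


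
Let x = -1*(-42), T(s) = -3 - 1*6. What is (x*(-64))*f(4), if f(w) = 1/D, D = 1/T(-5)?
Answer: 24192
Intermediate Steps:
T(s) = -9 (T(s) = -3 - 6 = -9)
x = 42
D = -⅑ (D = 1/(-9) = -⅑ ≈ -0.11111)
f(w) = -9 (f(w) = 1/(-⅑) = -9)
(x*(-64))*f(4) = (42*(-64))*(-9) = -2688*(-9) = 24192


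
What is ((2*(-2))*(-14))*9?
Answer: 504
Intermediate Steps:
((2*(-2))*(-14))*9 = -4*(-14)*9 = 56*9 = 504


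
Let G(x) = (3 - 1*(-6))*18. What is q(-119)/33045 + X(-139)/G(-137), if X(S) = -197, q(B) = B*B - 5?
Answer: -1405531/1784430 ≈ -0.78766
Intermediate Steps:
q(B) = -5 + B² (q(B) = B² - 5 = -5 + B²)
G(x) = 162 (G(x) = (3 + 6)*18 = 9*18 = 162)
q(-119)/33045 + X(-139)/G(-137) = (-5 + (-119)²)/33045 - 197/162 = (-5 + 14161)*(1/33045) - 197*1/162 = 14156*(1/33045) - 197/162 = 14156/33045 - 197/162 = -1405531/1784430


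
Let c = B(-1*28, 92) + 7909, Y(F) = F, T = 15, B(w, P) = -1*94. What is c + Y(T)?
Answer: 7830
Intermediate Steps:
B(w, P) = -94
c = 7815 (c = -94 + 7909 = 7815)
c + Y(T) = 7815 + 15 = 7830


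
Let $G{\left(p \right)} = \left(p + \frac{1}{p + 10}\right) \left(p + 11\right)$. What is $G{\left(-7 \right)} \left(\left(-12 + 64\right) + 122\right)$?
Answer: $-4640$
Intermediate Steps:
$G{\left(p \right)} = \left(11 + p\right) \left(p + \frac{1}{10 + p}\right)$ ($G{\left(p \right)} = \left(p + \frac{1}{10 + p}\right) \left(11 + p\right) = \left(11 + p\right) \left(p + \frac{1}{10 + p}\right)$)
$G{\left(-7 \right)} \left(\left(-12 + 64\right) + 122\right) = \frac{11 + \left(-7\right)^{3} + 21 \left(-7\right)^{2} + 111 \left(-7\right)}{10 - 7} \left(\left(-12 + 64\right) + 122\right) = \frac{11 - 343 + 21 \cdot 49 - 777}{3} \left(52 + 122\right) = \frac{11 - 343 + 1029 - 777}{3} \cdot 174 = \frac{1}{3} \left(-80\right) 174 = \left(- \frac{80}{3}\right) 174 = -4640$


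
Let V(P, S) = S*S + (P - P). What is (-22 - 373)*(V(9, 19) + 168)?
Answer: -208955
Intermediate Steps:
V(P, S) = S² (V(P, S) = S² + 0 = S²)
(-22 - 373)*(V(9, 19) + 168) = (-22 - 373)*(19² + 168) = -395*(361 + 168) = -395*529 = -208955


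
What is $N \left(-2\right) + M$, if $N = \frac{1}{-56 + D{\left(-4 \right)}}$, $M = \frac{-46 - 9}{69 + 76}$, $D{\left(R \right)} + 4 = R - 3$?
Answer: $- \frac{679}{1943} \approx -0.34946$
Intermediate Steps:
$D{\left(R \right)} = -7 + R$ ($D{\left(R \right)} = -4 + \left(R - 3\right) = -4 + \left(-3 + R\right) = -7 + R$)
$M = - \frac{11}{29}$ ($M = - \frac{55}{145} = \left(-55\right) \frac{1}{145} = - \frac{11}{29} \approx -0.37931$)
$N = - \frac{1}{67}$ ($N = \frac{1}{-56 - 11} = \frac{1}{-67} = - \frac{1}{67} \approx -0.014925$)
$N \left(-2\right) + M = \left(- \frac{1}{67}\right) \left(-2\right) - \frac{11}{29} = \frac{2}{67} - \frac{11}{29} = - \frac{679}{1943}$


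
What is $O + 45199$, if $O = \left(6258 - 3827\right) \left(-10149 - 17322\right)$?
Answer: $-66736802$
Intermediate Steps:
$O = -66782001$ ($O = 2431 \left(-27471\right) = -66782001$)
$O + 45199 = -66782001 + 45199 = -66736802$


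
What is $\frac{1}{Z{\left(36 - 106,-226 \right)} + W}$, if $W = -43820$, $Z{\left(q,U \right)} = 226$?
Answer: $- \frac{1}{43594} \approx -2.2939 \cdot 10^{-5}$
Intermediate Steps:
$\frac{1}{Z{\left(36 - 106,-226 \right)} + W} = \frac{1}{226 - 43820} = \frac{1}{-43594} = - \frac{1}{43594}$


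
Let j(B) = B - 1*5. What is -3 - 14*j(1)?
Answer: 53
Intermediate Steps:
j(B) = -5 + B (j(B) = B - 5 = -5 + B)
-3 - 14*j(1) = -3 - 14*(-5 + 1) = -3 - 14*(-4) = -3 + 56 = 53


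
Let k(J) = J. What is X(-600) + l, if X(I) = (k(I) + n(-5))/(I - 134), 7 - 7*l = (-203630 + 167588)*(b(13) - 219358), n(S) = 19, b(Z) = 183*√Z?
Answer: -5803078151219/5138 + 6595686*√13/7 ≈ -1.1260e+9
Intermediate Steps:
l = -7906101029/7 + 6595686*√13/7 (l = 1 - (-203630 + 167588)*(183*√13 - 219358)/7 = 1 - (-36042)*(-219358 + 183*√13)/7 = 1 - (7906101036 - 6595686*√13)/7 = 1 + (-7906101036/7 + 6595686*√13/7) = -7906101029/7 + 6595686*√13/7 ≈ -1.1260e+9)
X(I) = (19 + I)/(-134 + I) (X(I) = (I + 19)/(I - 134) = (19 + I)/(-134 + I))
X(-600) + l = (19 - 600)/(-134 - 600) + (-7906101029/7 + 6595686*√13/7) = -581/(-734) + (-7906101029/7 + 6595686*√13/7) = -1/734*(-581) + (-7906101029/7 + 6595686*√13/7) = 581/734 + (-7906101029/7 + 6595686*√13/7) = -5803078151219/5138 + 6595686*√13/7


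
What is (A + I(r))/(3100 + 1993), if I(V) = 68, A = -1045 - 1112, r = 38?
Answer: -2089/5093 ≈ -0.41017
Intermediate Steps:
A = -2157
(A + I(r))/(3100 + 1993) = (-2157 + 68)/(3100 + 1993) = -2089/5093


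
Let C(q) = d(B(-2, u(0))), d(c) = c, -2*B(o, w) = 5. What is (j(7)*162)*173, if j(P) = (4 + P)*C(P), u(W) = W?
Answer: -770715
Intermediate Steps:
B(o, w) = -5/2 (B(o, w) = -½*5 = -5/2)
C(q) = -5/2
j(P) = -10 - 5*P/2 (j(P) = (4 + P)*(-5/2) = -10 - 5*P/2)
(j(7)*162)*173 = ((-10 - 5/2*7)*162)*173 = ((-10 - 35/2)*162)*173 = -55/2*162*173 = -4455*173 = -770715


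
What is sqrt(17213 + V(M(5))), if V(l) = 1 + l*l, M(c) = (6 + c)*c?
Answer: sqrt(20239) ≈ 142.26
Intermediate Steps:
M(c) = c*(6 + c)
V(l) = 1 + l**2
sqrt(17213 + V(M(5))) = sqrt(17213 + (1 + (5*(6 + 5))**2)) = sqrt(17213 + (1 + (5*11)**2)) = sqrt(17213 + (1 + 55**2)) = sqrt(17213 + (1 + 3025)) = sqrt(17213 + 3026) = sqrt(20239)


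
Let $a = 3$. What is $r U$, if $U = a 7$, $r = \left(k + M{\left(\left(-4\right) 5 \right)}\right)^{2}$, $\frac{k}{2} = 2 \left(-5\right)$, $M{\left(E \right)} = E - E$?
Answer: $8400$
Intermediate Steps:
$M{\left(E \right)} = 0$
$k = -20$ ($k = 2 \cdot 2 \left(-5\right) = 2 \left(-10\right) = -20$)
$r = 400$ ($r = \left(-20 + 0\right)^{2} = \left(-20\right)^{2} = 400$)
$U = 21$ ($U = 3 \cdot 7 = 21$)
$r U = 400 \cdot 21 = 8400$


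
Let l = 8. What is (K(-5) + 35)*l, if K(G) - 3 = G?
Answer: 264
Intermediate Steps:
K(G) = 3 + G
(K(-5) + 35)*l = ((3 - 5) + 35)*8 = (-2 + 35)*8 = 33*8 = 264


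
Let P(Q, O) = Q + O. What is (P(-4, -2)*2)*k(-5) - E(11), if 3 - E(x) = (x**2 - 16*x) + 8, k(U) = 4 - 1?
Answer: -86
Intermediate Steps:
P(Q, O) = O + Q
k(U) = 3
E(x) = -5 - x**2 + 16*x (E(x) = 3 - ((x**2 - 16*x) + 8) = 3 - (8 + x**2 - 16*x) = 3 + (-8 - x**2 + 16*x) = -5 - x**2 + 16*x)
(P(-4, -2)*2)*k(-5) - E(11) = ((-2 - 4)*2)*3 - (-5 - 1*11**2 + 16*11) = -6*2*3 - (-5 - 1*121 + 176) = -12*3 - (-5 - 121 + 176) = -36 - 1*50 = -36 - 50 = -86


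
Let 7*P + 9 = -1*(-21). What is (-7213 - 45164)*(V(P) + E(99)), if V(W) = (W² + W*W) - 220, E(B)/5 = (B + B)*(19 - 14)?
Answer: -12154501866/49 ≈ -2.4805e+8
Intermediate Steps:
E(B) = 50*B (E(B) = 5*((B + B)*(19 - 14)) = 5*((2*B)*5) = 5*(10*B) = 50*B)
P = 12/7 (P = -9/7 + (-1*(-21))/7 = -9/7 + (⅐)*21 = -9/7 + 3 = 12/7 ≈ 1.7143)
V(W) = -220 + 2*W² (V(W) = (W² + W²) - 220 = 2*W² - 220 = -220 + 2*W²)
(-7213 - 45164)*(V(P) + E(99)) = (-7213 - 45164)*((-220 + 2*(12/7)²) + 50*99) = -52377*((-220 + 2*(144/49)) + 4950) = -52377*((-220 + 288/49) + 4950) = -52377*(-10492/49 + 4950) = -52377*232058/49 = -12154501866/49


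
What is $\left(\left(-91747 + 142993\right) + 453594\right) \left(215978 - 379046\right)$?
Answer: $-82323249120$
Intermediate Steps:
$\left(\left(-91747 + 142993\right) + 453594\right) \left(215978 - 379046\right) = \left(51246 + 453594\right) \left(-163068\right) = 504840 \left(-163068\right) = -82323249120$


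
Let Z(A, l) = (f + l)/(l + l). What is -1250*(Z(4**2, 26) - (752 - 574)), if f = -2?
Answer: 2885000/13 ≈ 2.2192e+5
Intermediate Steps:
Z(A, l) = (-2 + l)/(2*l) (Z(A, l) = (-2 + l)/(l + l) = (-2 + l)/((2*l)) = (-2 + l)*(1/(2*l)) = (-2 + l)/(2*l))
-1250*(Z(4**2, 26) - (752 - 574)) = -1250*((1/2)*(-2 + 26)/26 - (752 - 574)) = -1250*((1/2)*(1/26)*24 - 1*178) = -1250*(6/13 - 178) = -1250*(-2308/13) = 2885000/13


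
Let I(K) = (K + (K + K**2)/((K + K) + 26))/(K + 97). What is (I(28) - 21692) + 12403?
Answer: -47604571/5125 ≈ -9288.7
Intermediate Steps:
I(K) = (K + (K + K**2)/(26 + 2*K))/(97 + K) (I(K) = (K + (K + K**2)/(2*K + 26))/(97 + K) = (K + (K + K**2)/(26 + 2*K))/(97 + K))
(I(28) - 21692) + 12403 = ((3/2)*28*(9 + 28)/(1261 + 28**2 + 110*28) - 21692) + 12403 = ((3/2)*28*37/(1261 + 784 + 3080) - 21692) + 12403 = ((3/2)*28*37/5125 - 21692) + 12403 = ((3/2)*28*(1/5125)*37 - 21692) + 12403 = (1554/5125 - 21692) + 12403 = -111169946/5125 + 12403 = -47604571/5125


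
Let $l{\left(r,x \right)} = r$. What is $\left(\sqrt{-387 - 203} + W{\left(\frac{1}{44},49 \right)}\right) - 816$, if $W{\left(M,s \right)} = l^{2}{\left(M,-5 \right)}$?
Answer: $- \frac{1579775}{1936} + i \sqrt{590} \approx -816.0 + 24.29 i$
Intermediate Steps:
$W{\left(M,s \right)} = M^{2}$
$\left(\sqrt{-387 - 203} + W{\left(\frac{1}{44},49 \right)}\right) - 816 = \left(\sqrt{-387 - 203} + \left(\frac{1}{44}\right)^{2}\right) - 816 = \left(\sqrt{-590} + \left(\frac{1}{44}\right)^{2}\right) - 816 = \left(i \sqrt{590} + \frac{1}{1936}\right) - 816 = \left(\frac{1}{1936} + i \sqrt{590}\right) - 816 = - \frac{1579775}{1936} + i \sqrt{590}$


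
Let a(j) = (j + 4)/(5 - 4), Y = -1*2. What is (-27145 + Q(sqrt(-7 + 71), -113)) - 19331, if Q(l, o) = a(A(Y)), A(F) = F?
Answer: -46474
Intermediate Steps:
Y = -2
a(j) = 4 + j (a(j) = (4 + j)/1 = (4 + j)*1 = 4 + j)
Q(l, o) = 2 (Q(l, o) = 4 - 2 = 2)
(-27145 + Q(sqrt(-7 + 71), -113)) - 19331 = (-27145 + 2) - 19331 = -27143 - 19331 = -46474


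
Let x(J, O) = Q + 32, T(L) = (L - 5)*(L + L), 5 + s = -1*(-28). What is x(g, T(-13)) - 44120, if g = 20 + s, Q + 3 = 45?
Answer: -44046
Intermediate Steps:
Q = 42 (Q = -3 + 45 = 42)
s = 23 (s = -5 - 1*(-28) = -5 + 28 = 23)
g = 43 (g = 20 + 23 = 43)
T(L) = 2*L*(-5 + L) (T(L) = (-5 + L)*(2*L) = 2*L*(-5 + L))
x(J, O) = 74 (x(J, O) = 42 + 32 = 74)
x(g, T(-13)) - 44120 = 74 - 44120 = -44046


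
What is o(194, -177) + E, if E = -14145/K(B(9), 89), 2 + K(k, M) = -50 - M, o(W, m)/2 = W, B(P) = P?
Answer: 22951/47 ≈ 488.32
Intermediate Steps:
o(W, m) = 2*W
K(k, M) = -52 - M (K(k, M) = -2 + (-50 - M) = -52 - M)
E = 4715/47 (E = -14145/(-52 - 1*89) = -14145/(-52 - 89) = -14145/(-141) = -14145*(-1/141) = 4715/47 ≈ 100.32)
o(194, -177) + E = 2*194 + 4715/47 = 388 + 4715/47 = 22951/47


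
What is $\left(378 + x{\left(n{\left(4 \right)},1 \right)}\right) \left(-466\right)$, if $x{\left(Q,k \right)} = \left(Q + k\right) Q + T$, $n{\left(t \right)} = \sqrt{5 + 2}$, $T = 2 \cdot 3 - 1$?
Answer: $-181740 - 466 \sqrt{7} \approx -1.8297 \cdot 10^{5}$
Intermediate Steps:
$T = 5$ ($T = 6 - 1 = 5$)
$n{\left(t \right)} = \sqrt{7}$
$x{\left(Q,k \right)} = 5 + Q \left(Q + k\right)$ ($x{\left(Q,k \right)} = \left(Q + k\right) Q + 5 = Q \left(Q + k\right) + 5 = 5 + Q \left(Q + k\right)$)
$\left(378 + x{\left(n{\left(4 \right)},1 \right)}\right) \left(-466\right) = \left(378 + \left(5 + \left(\sqrt{7}\right)^{2} + \sqrt{7} \cdot 1\right)\right) \left(-466\right) = \left(378 + \left(5 + 7 + \sqrt{7}\right)\right) \left(-466\right) = \left(378 + \left(12 + \sqrt{7}\right)\right) \left(-466\right) = \left(390 + \sqrt{7}\right) \left(-466\right) = -181740 - 466 \sqrt{7}$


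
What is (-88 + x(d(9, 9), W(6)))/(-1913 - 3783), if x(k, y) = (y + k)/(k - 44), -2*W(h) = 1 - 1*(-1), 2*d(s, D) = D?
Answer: 6959/449984 ≈ 0.015465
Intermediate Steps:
d(s, D) = D/2
W(h) = -1 (W(h) = -(1 - 1*(-1))/2 = -(1 + 1)/2 = -1/2*2 = -1)
x(k, y) = (k + y)/(-44 + k)
(-88 + x(d(9, 9), W(6)))/(-1913 - 3783) = (-88 + ((1/2)*9 - 1)/(-44 + (1/2)*9))/(-1913 - 3783) = (-88 + (9/2 - 1)/(-44 + 9/2))/(-5696) = (-88 + (7/2)/(-79/2))*(-1/5696) = (-88 - 2/79*7/2)*(-1/5696) = (-88 - 7/79)*(-1/5696) = -6959/79*(-1/5696) = 6959/449984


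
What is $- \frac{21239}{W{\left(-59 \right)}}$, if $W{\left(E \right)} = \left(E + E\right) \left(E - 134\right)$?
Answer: $- \frac{21239}{22774} \approx -0.9326$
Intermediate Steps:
$W{\left(E \right)} = 2 E \left(-134 + E\right)$
$- \frac{21239}{W{\left(-59 \right)}} = - \frac{21239}{2 \left(-59\right) \left(-134 - 59\right)} = - \frac{21239}{2 \left(-59\right) \left(-193\right)} = - \frac{21239}{22774}$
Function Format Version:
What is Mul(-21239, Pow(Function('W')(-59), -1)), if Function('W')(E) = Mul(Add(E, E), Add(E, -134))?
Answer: Rational(-21239, 22774) ≈ -0.93260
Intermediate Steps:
Function('W')(E) = Mul(2, E, Add(-134, E)) (Function('W')(E) = Mul(Mul(2, E), Add(-134, E)) = Mul(2, E, Add(-134, E)))
Mul(-21239, Pow(Function('W')(-59), -1)) = Mul(-21239, Pow(Mul(2, -59, Add(-134, -59)), -1)) = Mul(-21239, Pow(Mul(2, -59, -193), -1)) = Mul(-21239, Pow(22774, -1)) = Mul(-21239, Rational(1, 22774)) = Rational(-21239, 22774)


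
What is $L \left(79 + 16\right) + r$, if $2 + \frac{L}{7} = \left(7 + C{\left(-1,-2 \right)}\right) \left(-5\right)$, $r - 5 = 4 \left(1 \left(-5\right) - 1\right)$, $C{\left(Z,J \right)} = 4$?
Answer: $-37924$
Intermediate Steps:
$r = -19$ ($r = 5 + 4 \left(1 \left(-5\right) - 1\right) = 5 + 4 \left(-5 - 1\right) = 5 + 4 \left(-6\right) = 5 - 24 = -19$)
$L = -399$ ($L = -14 + 7 \left(7 + 4\right) \left(-5\right) = -14 + 7 \cdot 11 \left(-5\right) = -14 + 7 \left(-55\right) = -14 - 385 = -399$)
$L \left(79 + 16\right) + r = - 399 \left(79 + 16\right) - 19 = \left(-399\right) 95 - 19 = -37905 - 19 = -37924$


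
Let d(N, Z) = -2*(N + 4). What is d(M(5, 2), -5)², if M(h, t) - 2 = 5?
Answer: 484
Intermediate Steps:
M(h, t) = 7 (M(h, t) = 2 + 5 = 7)
d(N, Z) = -8 - 2*N (d(N, Z) = -2*(4 + N) = -8 - 2*N)
d(M(5, 2), -5)² = (-8 - 2*7)² = (-8 - 14)² = (-22)² = 484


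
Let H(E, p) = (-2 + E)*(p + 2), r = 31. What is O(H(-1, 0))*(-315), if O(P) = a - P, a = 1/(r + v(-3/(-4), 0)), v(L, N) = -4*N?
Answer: -58905/31 ≈ -1900.2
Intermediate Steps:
H(E, p) = (-2 + E)*(2 + p)
a = 1/31 (a = 1/(31 - 4*0) = 1/(31 + 0) = 1/31 ≈ 0.032258)
O(P) = 1/31 - P
O(H(-1, 0))*(-315) = (1/31 - (-4 - 2*0 + 2*(-1) - 1*0))*(-315) = (1/31 - (-4 + 0 - 2 + 0))*(-315) = (1/31 - 1*(-6))*(-315) = (1/31 + 6)*(-315) = (187/31)*(-315) = -58905/31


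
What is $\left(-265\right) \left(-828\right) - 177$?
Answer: $219243$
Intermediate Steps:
$\left(-265\right) \left(-828\right) - 177 = 219420 - 177 = 219243$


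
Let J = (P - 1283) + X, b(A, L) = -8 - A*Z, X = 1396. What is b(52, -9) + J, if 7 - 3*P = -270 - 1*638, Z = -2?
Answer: 514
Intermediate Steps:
P = 305 (P = 7/3 - (-270 - 1*638)/3 = 7/3 - (-270 - 638)/3 = 7/3 - 1/3*(-908) = 7/3 + 908/3 = 305)
b(A, L) = -8 + 2*A (b(A, L) = -8 - A*(-2) = -8 - (-2)*A = -8 + 2*A)
J = 418 (J = (305 - 1283) + 1396 = -978 + 1396 = 418)
b(52, -9) + J = (-8 + 2*52) + 418 = (-8 + 104) + 418 = 96 + 418 = 514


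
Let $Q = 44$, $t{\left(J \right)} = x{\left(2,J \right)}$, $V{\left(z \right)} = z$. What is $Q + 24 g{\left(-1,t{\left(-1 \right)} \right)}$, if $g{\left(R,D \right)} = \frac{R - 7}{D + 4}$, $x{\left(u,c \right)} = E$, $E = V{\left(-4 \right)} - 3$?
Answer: $108$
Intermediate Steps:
$E = -7$ ($E = -4 - 3 = -7$)
$x{\left(u,c \right)} = -7$
$t{\left(J \right)} = -7$
$g{\left(R,D \right)} = \frac{-7 + R}{4 + D}$
$Q + 24 g{\left(-1,t{\left(-1 \right)} \right)} = 44 + 24 \frac{-7 - 1}{4 - 7} = 44 + 24 \frac{1}{-3} \left(-8\right) = 44 + 24 \left(\left(- \frac{1}{3}\right) \left(-8\right)\right) = 44 + 24 \cdot \frac{8}{3} = 44 + 64 = 108$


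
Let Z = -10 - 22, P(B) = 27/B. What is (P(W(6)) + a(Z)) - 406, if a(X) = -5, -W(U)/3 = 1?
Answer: -420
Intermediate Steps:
W(U) = -3 (W(U) = -3*1 = -3)
Z = -32
(P(W(6)) + a(Z)) - 406 = (27/(-3) - 5) - 406 = (27*(-⅓) - 5) - 406 = (-9 - 5) - 406 = -14 - 406 = -420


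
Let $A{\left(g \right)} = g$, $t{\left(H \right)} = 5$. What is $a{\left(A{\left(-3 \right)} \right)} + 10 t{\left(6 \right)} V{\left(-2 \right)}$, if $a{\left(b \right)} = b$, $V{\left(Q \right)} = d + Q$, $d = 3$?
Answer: $47$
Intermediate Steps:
$V{\left(Q \right)} = 3 + Q$
$a{\left(A{\left(-3 \right)} \right)} + 10 t{\left(6 \right)} V{\left(-2 \right)} = -3 + 10 \cdot 5 \left(3 - 2\right) = -3 + 50 \cdot 1 = -3 + 50 = 47$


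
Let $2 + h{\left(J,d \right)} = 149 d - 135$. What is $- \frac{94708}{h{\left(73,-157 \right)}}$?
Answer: $\frac{47354}{11765} \approx 4.025$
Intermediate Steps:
$h{\left(J,d \right)} = -137 + 149 d$ ($h{\left(J,d \right)} = -2 + \left(149 d - 135\right) = -2 + \left(-135 + 149 d\right) = -137 + 149 d$)
$- \frac{94708}{h{\left(73,-157 \right)}} = - \frac{94708}{-137 + 149 \left(-157\right)} = - \frac{94708}{-137 - 23393} = - \frac{94708}{-23530} = \left(-94708\right) \left(- \frac{1}{23530}\right) = \frac{47354}{11765}$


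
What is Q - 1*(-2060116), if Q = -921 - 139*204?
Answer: 2030839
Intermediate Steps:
Q = -29277 (Q = -921 - 28356 = -29277)
Q - 1*(-2060116) = -29277 - 1*(-2060116) = -29277 + 2060116 = 2030839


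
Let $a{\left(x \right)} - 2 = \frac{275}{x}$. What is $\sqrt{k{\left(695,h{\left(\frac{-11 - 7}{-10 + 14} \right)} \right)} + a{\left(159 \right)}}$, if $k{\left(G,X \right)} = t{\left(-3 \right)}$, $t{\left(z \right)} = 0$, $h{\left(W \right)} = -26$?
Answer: $\frac{\sqrt{94287}}{159} \approx 1.9312$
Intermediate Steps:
$a{\left(x \right)} = 2 + \frac{275}{x}$
$k{\left(G,X \right)} = 0$
$\sqrt{k{\left(695,h{\left(\frac{-11 - 7}{-10 + 14} \right)} \right)} + a{\left(159 \right)}} = \sqrt{0 + \left(2 + \frac{275}{159}\right)} = \sqrt{0 + \frac{593}{159}} = \sqrt{\frac{593}{159}} = \frac{\sqrt{94287}}{159}$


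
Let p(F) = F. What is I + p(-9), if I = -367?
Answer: -376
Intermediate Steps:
I + p(-9) = -367 - 9 = -376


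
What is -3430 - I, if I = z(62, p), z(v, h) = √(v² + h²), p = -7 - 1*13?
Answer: -3430 - 2*√1061 ≈ -3495.1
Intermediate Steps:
p = -20 (p = -7 - 13 = -20)
z(v, h) = √(h² + v²)
I = 2*√1061 (I = √((-20)² + 62²) = √(400 + 3844) = √4244 = 2*√1061 ≈ 65.146)
-3430 - I = -3430 - 2*√1061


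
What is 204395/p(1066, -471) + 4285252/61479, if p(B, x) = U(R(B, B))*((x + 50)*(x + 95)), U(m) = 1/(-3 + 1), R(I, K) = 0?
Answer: 326603125091/4865939892 ≈ 67.120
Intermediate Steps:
U(m) = -½ (U(m) = 1/(-2) = -½)
p(B, x) = -(50 + x)*(95 + x)/2 (p(B, x) = -(x + 50)*(x + 95)/2 = -(50 + x)*(95 + x)/2)
204395/p(1066, -471) + 4285252/61479 = 204395/(-2375 - 145/2*(-471) - ½*(-471)²) + 4285252/61479 = 204395/(-2375 + 68295/2 - ½*221841) + 4285252*(1/61479) = 204395/(-2375 + 68295/2 - 221841/2) + 4285252/61479 = 204395/(-79148) + 4285252/61479 = 204395*(-1/79148) + 4285252/61479 = -204395/79148 + 4285252/61479 = 326603125091/4865939892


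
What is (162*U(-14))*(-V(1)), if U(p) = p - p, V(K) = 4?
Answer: 0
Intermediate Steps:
U(p) = 0
(162*U(-14))*(-V(1)) = (162*0)*(-1*4) = 0*(-4) = 0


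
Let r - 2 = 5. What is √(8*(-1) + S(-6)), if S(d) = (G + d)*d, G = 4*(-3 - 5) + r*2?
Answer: 2*√34 ≈ 11.662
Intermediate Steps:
r = 7 (r = 2 + 5 = 7)
G = -18 (G = 4*(-3 - 5) + 7*2 = 4*(-8) + 14 = -32 + 14 = -18)
S(d) = d*(-18 + d) (S(d) = (-18 + d)*d = d*(-18 + d))
√(8*(-1) + S(-6)) = √(8*(-1) - 6*(-18 - 6)) = √(-8 - 6*(-24)) = √(-8 + 144) = √136 = 2*√34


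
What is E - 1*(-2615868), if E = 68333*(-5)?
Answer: 2274203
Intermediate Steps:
E = -341665
E - 1*(-2615868) = -341665 - 1*(-2615868) = -341665 + 2615868 = 2274203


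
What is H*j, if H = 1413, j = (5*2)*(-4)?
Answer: -56520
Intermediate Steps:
j = -40 (j = 10*(-4) = -40)
H*j = 1413*(-40) = -56520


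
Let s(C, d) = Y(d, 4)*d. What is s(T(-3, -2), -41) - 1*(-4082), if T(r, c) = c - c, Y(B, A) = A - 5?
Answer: 4123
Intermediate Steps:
Y(B, A) = -5 + A
T(r, c) = 0
s(C, d) = -d (s(C, d) = (-5 + 4)*d = -d)
s(T(-3, -2), -41) - 1*(-4082) = -1*(-41) - 1*(-4082) = 41 + 4082 = 4123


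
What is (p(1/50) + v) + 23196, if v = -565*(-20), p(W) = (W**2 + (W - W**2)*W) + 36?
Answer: 4316500099/125000 ≈ 34532.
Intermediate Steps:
p(W) = 36 + W**2 + W*(W - W**2) (p(W) = (W**2 + W*(W - W**2)) + 36 = 36 + W**2 + W*(W - W**2))
v = 11300
(p(1/50) + v) + 23196 = ((36 - (1/50)**3 + 2*(1/50)**2) + 11300) + 23196 = ((36 - 1*1/125000 + 2*(1/2500)) + 11300) + 23196 = ((36 - 1/125000 + 1/1250) + 11300) + 23196 = (4500099/125000 + 11300) + 23196 = 1417000099/125000 + 23196 = 4316500099/125000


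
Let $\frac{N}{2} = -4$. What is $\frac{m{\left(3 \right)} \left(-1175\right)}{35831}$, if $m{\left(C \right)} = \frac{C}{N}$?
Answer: $\frac{3525}{286648} \approx 0.012297$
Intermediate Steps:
$N = -8$ ($N = 2 \left(-4\right) = -8$)
$m{\left(C \right)} = - \frac{C}{8}$ ($m{\left(C \right)} = \frac{C}{-8} = C \left(- \frac{1}{8}\right) = - \frac{C}{8}$)
$\frac{m{\left(3 \right)} \left(-1175\right)}{35831} = \frac{\left(- \frac{1}{8}\right) 3 \left(-1175\right)}{35831} = \left(- \frac{3}{8}\right) \left(-1175\right) \frac{1}{35831} = \frac{3525}{8} \cdot \frac{1}{35831} = \frac{3525}{286648}$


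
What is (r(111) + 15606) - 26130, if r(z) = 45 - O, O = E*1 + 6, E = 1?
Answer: -10486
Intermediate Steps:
O = 7 (O = 1*1 + 6 = 1 + 6 = 7)
r(z) = 38 (r(z) = 45 - 1*7 = 45 - 7 = 38)
(r(111) + 15606) - 26130 = (38 + 15606) - 26130 = 15644 - 26130 = -10486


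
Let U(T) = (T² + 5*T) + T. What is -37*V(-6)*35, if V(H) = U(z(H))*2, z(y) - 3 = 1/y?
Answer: -1166795/18 ≈ -64822.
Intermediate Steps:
z(y) = 3 + 1/y
U(T) = T² + 6*T
V(H) = 2*(3 + 1/H)*(9 + 1/H) (V(H) = ((3 + 1/H)*(6 + (3 + 1/H)))*2 = ((3 + 1/H)*(9 + 1/H))*2 = 2*(3 + 1/H)*(9 + 1/H))
-37*V(-6)*35 = -37*(54 + 2/(-6)² + 24/(-6))*35 = -37*(54 + 2*(1/36) + 24*(-⅙))*35 = -37*(54 + 1/18 - 4)*35 = -37*901/18*35 = -33337/18*35 = -1166795/18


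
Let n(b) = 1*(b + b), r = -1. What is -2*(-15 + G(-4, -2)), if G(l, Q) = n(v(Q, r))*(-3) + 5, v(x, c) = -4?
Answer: -28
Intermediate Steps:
n(b) = 2*b (n(b) = 1*(2*b) = 2*b)
G(l, Q) = 29 (G(l, Q) = (2*(-4))*(-3) + 5 = -8*(-3) + 5 = 24 + 5 = 29)
-2*(-15 + G(-4, -2)) = -2*(-15 + 29) = -2*14 = -28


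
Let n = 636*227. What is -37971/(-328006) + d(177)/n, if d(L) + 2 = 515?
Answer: 941702715/7892480372 ≈ 0.11932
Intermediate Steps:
d(L) = 513 (d(L) = -2 + 515 = 513)
n = 144372
-37971/(-328006) + d(177)/n = -37971/(-328006) + 513/144372 = -37971*(-1/328006) + 513*(1/144372) = 37971/328006 + 171/48124 = 941702715/7892480372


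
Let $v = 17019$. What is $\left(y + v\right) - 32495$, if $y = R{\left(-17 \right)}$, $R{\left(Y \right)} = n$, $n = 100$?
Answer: $-15376$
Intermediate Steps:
$R{\left(Y \right)} = 100$
$y = 100$
$\left(y + v\right) - 32495 = \left(100 + 17019\right) - 32495 = 17119 - 32495 = -15376$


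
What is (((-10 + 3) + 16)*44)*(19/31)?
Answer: 7524/31 ≈ 242.71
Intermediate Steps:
(((-10 + 3) + 16)*44)*(19/31) = ((-7 + 16)*44)*(19*(1/31)) = (9*44)*(19/31) = 396*(19/31) = 7524/31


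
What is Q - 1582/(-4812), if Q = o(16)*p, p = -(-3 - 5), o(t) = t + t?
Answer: 616727/2406 ≈ 256.33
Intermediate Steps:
o(t) = 2*t
p = 8 (p = -1*(-8) = 8)
Q = 256 (Q = (2*16)*8 = 32*8 = 256)
Q - 1582/(-4812) = 256 - 1582/(-4812) = 256 - 1582*(-1)/4812 = 256 - 1*(-791/2406) = 256 + 791/2406 = 616727/2406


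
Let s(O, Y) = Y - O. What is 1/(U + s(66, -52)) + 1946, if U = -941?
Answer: 2060813/1059 ≈ 1946.0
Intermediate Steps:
1/(U + s(66, -52)) + 1946 = 1/(-941 + (-52 - 1*66)) + 1946 = 1/(-941 + (-52 - 66)) + 1946 = 1/(-941 - 118) + 1946 = 1/(-1059) + 1946 = -1/1059 + 1946 = 2060813/1059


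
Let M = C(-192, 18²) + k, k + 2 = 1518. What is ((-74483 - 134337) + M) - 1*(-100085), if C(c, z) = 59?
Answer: -107160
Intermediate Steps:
k = 1516 (k = -2 + 1518 = 1516)
M = 1575 (M = 59 + 1516 = 1575)
((-74483 - 134337) + M) - 1*(-100085) = ((-74483 - 134337) + 1575) - 1*(-100085) = (-208820 + 1575) + 100085 = -207245 + 100085 = -107160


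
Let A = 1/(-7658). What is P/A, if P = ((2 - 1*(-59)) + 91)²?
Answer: -176930432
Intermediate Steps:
A = -1/7658 ≈ -0.00013058
P = 23104 (P = ((2 + 59) + 91)² = (61 + 91)² = 152² = 23104)
P/A = 23104/(-1/7658) = 23104*(-7658) = -176930432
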